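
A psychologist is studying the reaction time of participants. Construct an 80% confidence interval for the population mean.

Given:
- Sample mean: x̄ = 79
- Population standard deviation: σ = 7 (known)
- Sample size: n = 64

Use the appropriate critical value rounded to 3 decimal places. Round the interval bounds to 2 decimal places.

The population standard deviation σ is known, so use a z-interval (standard normal critical value).

For 80% confidence, z* = 1.282 (from standard normal table)

Standard error: SE = σ/√n = 7/√64 = 0.875000

Margin of error: E = z* × SE = 1.282 × 0.875000 = 1.1218

Z-interval: x̄ ± E = 79 ± 1.1218 = (77.8782, 80.1218)

Rounded to 2 decimal places:

(77.88, 80.12)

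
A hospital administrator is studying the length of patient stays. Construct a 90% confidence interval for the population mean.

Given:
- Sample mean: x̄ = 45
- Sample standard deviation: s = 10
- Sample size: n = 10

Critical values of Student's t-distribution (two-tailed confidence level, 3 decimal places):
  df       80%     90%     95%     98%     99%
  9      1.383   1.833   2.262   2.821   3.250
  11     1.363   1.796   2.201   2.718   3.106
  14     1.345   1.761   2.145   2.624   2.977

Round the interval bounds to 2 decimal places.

The population standard deviation σ is unknown (only the sample standard deviation s is given), so use a t-interval with df = n - 1 = 10 - 1 = 9.

For 90% confidence with df = 9, t* = 1.833 (from t-table)

Standard error: SE = s/√n = 10/√10 = 3.162278

Margin of error: E = t* × SE = 1.833 × 3.162278 = 5.7965

T-interval: x̄ ± E = 45 ± 5.7965 = (39.2035, 50.7965)

Rounded to 2 decimal places:

(39.20, 50.80)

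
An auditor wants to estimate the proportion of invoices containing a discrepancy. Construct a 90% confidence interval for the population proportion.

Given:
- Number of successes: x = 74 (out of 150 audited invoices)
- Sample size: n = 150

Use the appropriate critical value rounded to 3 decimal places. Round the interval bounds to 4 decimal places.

Sample proportion: p̂ = 74/150 = 0.493333

Check conditions for normal approximation:
  np̂ = 74 ≥ 10 ✓
  n(1-p̂) = 76 ≥ 10 ✓

The sample is large enough, so use a z-interval (normal approximation) for the proportion.

For 90% confidence, z* = 1.645 (from standard normal table)

Standard error: SE = √(p̂(1-p̂)/n) = √(0.493333×0.506667/150) = 0.04082120

Margin of error: E = z* × SE = 1.645 × 0.04082120 = 0.067151

Z-interval: p̂ ± E = 0.493333 ± 0.067151 = (0.426182, 0.560484)

Rounded to 4 decimal places:

(0.4262, 0.5605)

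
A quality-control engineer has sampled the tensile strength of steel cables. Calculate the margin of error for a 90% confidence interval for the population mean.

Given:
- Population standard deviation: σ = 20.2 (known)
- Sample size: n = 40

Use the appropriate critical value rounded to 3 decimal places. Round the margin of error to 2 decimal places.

The population standard deviation σ is known, so use the z-interval margin of error formula.

For 90% confidence, z* = 1.645 (from standard normal table)

Margin of error formula for z-interval: E = z* × σ/√n

E = 1.645 × 20.2/√40
  = 1.645 × 3.193900
  = 5.2540

Rounded to 2 decimal places:

5.25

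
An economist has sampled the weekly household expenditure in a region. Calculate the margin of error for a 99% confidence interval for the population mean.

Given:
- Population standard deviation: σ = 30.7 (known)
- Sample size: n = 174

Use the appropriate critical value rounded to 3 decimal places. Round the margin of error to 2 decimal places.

The population standard deviation σ is known, so use the z-interval margin of error formula.

For 99% confidence, z* = 2.576 (from standard normal table)

Margin of error formula for z-interval: E = z* × σ/√n

E = 2.576 × 30.7/√174
  = 2.576 × 2.327361
  = 5.9953

Rounded to 2 decimal places:

6.00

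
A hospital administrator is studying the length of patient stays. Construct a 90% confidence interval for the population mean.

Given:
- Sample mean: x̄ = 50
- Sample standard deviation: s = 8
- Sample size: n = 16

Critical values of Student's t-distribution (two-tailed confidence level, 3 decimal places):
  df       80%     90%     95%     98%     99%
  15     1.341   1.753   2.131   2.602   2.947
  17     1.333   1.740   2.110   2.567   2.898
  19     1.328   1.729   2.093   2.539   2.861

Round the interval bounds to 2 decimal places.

The population standard deviation σ is unknown (only the sample standard deviation s is given), so use a t-interval with df = n - 1 = 16 - 1 = 15.

For 90% confidence with df = 15, t* = 1.753 (from t-table)

Standard error: SE = s/√n = 8/√16 = 2.000000

Margin of error: E = t* × SE = 1.753 × 2.000000 = 3.5060

T-interval: x̄ ± E = 50 ± 3.5060 = (46.4940, 53.5060)

Rounded to 2 decimal places:

(46.49, 53.51)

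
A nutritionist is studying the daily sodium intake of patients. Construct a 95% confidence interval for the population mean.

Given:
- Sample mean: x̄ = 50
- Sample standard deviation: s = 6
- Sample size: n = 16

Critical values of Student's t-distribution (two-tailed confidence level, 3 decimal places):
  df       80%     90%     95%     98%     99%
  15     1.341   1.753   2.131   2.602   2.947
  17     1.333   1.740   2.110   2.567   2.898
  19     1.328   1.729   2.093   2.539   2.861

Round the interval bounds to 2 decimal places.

The population standard deviation σ is unknown (only the sample standard deviation s is given), so use a t-interval with df = n - 1 = 16 - 1 = 15.

For 95% confidence with df = 15, t* = 2.131 (from t-table)

Standard error: SE = s/√n = 6/√16 = 1.500000

Margin of error: E = t* × SE = 2.131 × 1.500000 = 3.1965

T-interval: x̄ ± E = 50 ± 3.1965 = (46.8035, 53.1965)

Rounded to 2 decimal places:

(46.80, 53.20)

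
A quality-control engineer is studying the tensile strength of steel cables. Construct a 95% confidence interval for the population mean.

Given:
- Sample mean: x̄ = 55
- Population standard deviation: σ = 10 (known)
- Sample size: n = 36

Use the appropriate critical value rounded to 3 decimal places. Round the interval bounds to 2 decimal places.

The population standard deviation σ is known, so use a z-interval (standard normal critical value).

For 95% confidence, z* = 1.96 (from standard normal table)

Standard error: SE = σ/√n = 10/√36 = 1.666667

Margin of error: E = z* × SE = 1.96 × 1.666667 = 3.2667

Z-interval: x̄ ± E = 55 ± 3.2667 = (51.7333, 58.2667)

Rounded to 2 decimal places:

(51.73, 58.27)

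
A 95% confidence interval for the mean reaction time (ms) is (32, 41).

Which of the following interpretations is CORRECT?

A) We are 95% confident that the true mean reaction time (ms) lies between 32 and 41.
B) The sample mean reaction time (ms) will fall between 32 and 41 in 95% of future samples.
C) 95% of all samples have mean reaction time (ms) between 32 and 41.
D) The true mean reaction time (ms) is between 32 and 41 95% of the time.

A confidence interval represents our confidence in the procedure, not a probability statement about the parameter.

Key concept: If we repeated this sampling process many times and computed a 95% CI each time, about 95% of those intervals would contain the true population parameter.

For this specific interval (32, 41):
- Midpoint (point estimate): 36.5
- Margin of error: 4.5

The correct interpretation is the one stating confidence that the true parameter lies in the interval — option A.

A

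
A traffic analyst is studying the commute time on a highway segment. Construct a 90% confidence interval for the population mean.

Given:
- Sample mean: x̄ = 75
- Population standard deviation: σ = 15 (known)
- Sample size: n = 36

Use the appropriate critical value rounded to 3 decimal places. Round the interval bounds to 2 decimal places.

The population standard deviation σ is known, so use a z-interval (standard normal critical value).

For 90% confidence, z* = 1.645 (from standard normal table)

Standard error: SE = σ/√n = 15/√36 = 2.500000

Margin of error: E = z* × SE = 1.645 × 2.500000 = 4.1125

Z-interval: x̄ ± E = 75 ± 4.1125 = (70.8875, 79.1125)

Rounded to 2 decimal places:

(70.89, 79.11)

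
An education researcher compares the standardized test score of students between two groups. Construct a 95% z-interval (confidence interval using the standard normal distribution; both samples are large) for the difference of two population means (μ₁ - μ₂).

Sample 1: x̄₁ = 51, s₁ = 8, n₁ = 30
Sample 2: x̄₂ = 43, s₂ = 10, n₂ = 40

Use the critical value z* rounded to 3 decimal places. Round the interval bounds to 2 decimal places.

Both samples are large (n₁ = 30 ≥ 30, n₂ = 40 ≥ 30), so a z-interval for the difference of means applies.

Point estimate: x̄₁ - x̄₂ = 51 - 43 = 8

Standard error: SE = √(s₁²/n₁ + s₂²/n₂)
= √(8²/30 + 10²/40)
= √(2.133333 + 2.500000)
= 2.152518

For 95% confidence, z* = 1.96 (from standard normal table)
Margin of error: E = z* × SE = 1.96 × 2.152518 = 4.2189

Z-interval: (x̄₁ - x̄₂) ± E = 8 ± 4.2189 = (3.7811, 12.2189)

Rounded to 2 decimal places:

(3.78, 12.22)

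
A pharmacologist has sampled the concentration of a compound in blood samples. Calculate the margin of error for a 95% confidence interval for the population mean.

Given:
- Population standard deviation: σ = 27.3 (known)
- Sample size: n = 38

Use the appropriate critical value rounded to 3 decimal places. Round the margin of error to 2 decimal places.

The population standard deviation σ is known, so use the z-interval margin of error formula.

For 95% confidence, z* = 1.96 (from standard normal table)

Margin of error formula for z-interval: E = z* × σ/√n

E = 1.96 × 27.3/√38
  = 1.96 × 4.428645
  = 8.6801

Rounded to 2 decimal places:

8.68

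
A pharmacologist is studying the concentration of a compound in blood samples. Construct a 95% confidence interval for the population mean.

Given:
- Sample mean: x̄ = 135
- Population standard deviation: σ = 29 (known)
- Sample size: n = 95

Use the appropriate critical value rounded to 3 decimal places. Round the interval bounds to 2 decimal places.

The population standard deviation σ is known, so use a z-interval (standard normal critical value).

For 95% confidence, z* = 1.96 (from standard normal table)

Standard error: SE = σ/√n = 29/√95 = 2.975337

Margin of error: E = z* × SE = 1.96 × 2.975337 = 5.8317

Z-interval: x̄ ± E = 135 ± 5.8317 = (129.1683, 140.8317)

Rounded to 2 decimal places:

(129.17, 140.83)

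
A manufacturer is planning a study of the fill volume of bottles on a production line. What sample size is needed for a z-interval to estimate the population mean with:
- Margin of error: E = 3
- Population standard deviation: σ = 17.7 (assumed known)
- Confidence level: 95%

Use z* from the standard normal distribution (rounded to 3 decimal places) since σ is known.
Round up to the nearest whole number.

Using z* since population σ is known (z-interval formula).

For 95% confidence, z* = 1.96 (from standard normal table)

Sample size formula for z-interval: n = (z*σ/E)²

n = (1.96 × 17.7 / 3)²
  = (11.564000)²
  = 133.7261

Round up to the nearest whole number: n = 134

134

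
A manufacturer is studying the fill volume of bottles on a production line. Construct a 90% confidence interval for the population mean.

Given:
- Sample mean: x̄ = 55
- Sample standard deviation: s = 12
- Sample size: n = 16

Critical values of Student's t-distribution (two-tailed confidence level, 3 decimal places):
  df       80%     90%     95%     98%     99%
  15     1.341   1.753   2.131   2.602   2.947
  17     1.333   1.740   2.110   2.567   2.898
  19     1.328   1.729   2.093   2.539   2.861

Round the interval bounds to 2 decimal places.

The population standard deviation σ is unknown (only the sample standard deviation s is given), so use a t-interval with df = n - 1 = 16 - 1 = 15.

For 90% confidence with df = 15, t* = 1.753 (from t-table)

Standard error: SE = s/√n = 12/√16 = 3.000000

Margin of error: E = t* × SE = 1.753 × 3.000000 = 5.2590

T-interval: x̄ ± E = 55 ± 5.2590 = (49.7410, 60.2590)

Rounded to 2 decimal places:

(49.74, 60.26)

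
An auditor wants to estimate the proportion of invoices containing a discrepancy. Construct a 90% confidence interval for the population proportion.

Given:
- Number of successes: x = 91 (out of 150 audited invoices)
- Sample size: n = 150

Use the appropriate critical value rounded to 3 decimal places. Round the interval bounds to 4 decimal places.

Sample proportion: p̂ = 91/150 = 0.606667

Check conditions for normal approximation:
  np̂ = 91 ≥ 10 ✓
  n(1-p̂) = 59 ≥ 10 ✓

The sample is large enough, so use a z-interval (normal approximation) for the proportion.

For 90% confidence, z* = 1.645 (from standard normal table)

Standard error: SE = √(p̂(1-p̂)/n) = √(0.606667×0.393333/150) = 0.03988502

Margin of error: E = z* × SE = 1.645 × 0.03988502 = 0.065611

Z-interval: p̂ ± E = 0.606667 ± 0.065611 = (0.541056, 0.672278)

Rounded to 4 decimal places:

(0.5411, 0.6723)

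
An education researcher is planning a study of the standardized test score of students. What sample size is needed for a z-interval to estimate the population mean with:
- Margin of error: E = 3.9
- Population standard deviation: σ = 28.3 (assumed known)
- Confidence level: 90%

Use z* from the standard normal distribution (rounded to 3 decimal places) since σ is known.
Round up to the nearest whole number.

Using z* since population σ is known (z-interval formula).

For 90% confidence, z* = 1.645 (from standard normal table)

Sample size formula for z-interval: n = (z*σ/E)²

n = (1.645 × 28.3 / 3.9)²
  = (11.936795)²
  = 142.4871

Round up to the nearest whole number: n = 143

143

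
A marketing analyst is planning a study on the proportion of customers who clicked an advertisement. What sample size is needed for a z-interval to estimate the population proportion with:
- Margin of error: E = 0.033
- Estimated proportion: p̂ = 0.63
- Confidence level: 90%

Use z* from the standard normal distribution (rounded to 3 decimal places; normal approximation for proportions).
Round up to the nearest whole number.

Using z* for proportion z-interval (normal approximation).

For 90% confidence, z* = 1.645 (from standard normal table)

Sample size formula for proportion z-interval: n = z*²p̂(1-p̂)/E²

n = 1.645² × 0.63 × 0.37 / 0.033²
  = 2.706025 × 0.2331 / 0.001089
  = 579.2235

Round up to the nearest whole number: n = 580

580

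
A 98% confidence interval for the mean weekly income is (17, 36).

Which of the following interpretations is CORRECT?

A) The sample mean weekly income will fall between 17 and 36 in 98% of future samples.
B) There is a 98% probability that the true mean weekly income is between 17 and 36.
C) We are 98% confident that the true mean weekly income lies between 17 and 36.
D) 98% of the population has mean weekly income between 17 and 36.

A confidence interval represents our confidence in the procedure, not a probability statement about the parameter.

Key concept: If we repeated this sampling process many times and computed a 98% CI each time, about 98% of those intervals would contain the true population parameter.

For this specific interval (17, 36):
- Midpoint (point estimate): 26.5
- Margin of error: 9.5

The correct interpretation is the one stating confidence that the true parameter lies in the interval — option C.

C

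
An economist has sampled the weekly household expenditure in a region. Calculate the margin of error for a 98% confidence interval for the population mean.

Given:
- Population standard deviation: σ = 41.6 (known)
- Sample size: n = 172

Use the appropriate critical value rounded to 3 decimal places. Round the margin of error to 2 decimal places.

The population standard deviation σ is known, so use the z-interval margin of error formula.

For 98% confidence, z* = 2.326 (from standard normal table)

Margin of error formula for z-interval: E = z* × σ/√n

E = 2.326 × 41.6/√172
  = 2.326 × 3.171970
  = 7.3780

Rounded to 2 decimal places:

7.38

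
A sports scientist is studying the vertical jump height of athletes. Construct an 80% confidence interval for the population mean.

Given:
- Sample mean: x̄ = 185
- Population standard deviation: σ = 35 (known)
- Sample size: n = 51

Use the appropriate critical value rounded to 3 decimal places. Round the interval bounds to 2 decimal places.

The population standard deviation σ is known, so use a z-interval (standard normal critical value).

For 80% confidence, z* = 1.282 (from standard normal table)

Standard error: SE = σ/√n = 35/√51 = 4.900980

Margin of error: E = z* × SE = 1.282 × 4.900980 = 6.2831

Z-interval: x̄ ± E = 185 ± 6.2831 = (178.7169, 191.2831)

Rounded to 2 decimal places:

(178.72, 191.28)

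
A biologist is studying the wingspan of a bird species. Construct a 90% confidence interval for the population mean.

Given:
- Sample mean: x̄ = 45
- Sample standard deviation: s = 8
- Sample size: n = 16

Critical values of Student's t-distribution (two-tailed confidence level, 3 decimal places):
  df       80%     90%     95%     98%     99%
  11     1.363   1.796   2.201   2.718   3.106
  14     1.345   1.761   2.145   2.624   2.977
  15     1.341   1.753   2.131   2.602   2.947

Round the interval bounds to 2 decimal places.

The population standard deviation σ is unknown (only the sample standard deviation s is given), so use a t-interval with df = n - 1 = 16 - 1 = 15.

For 90% confidence with df = 15, t* = 1.753 (from t-table)

Standard error: SE = s/√n = 8/√16 = 2.000000

Margin of error: E = t* × SE = 1.753 × 2.000000 = 3.5060

T-interval: x̄ ± E = 45 ± 3.5060 = (41.4940, 48.5060)

Rounded to 2 decimal places:

(41.49, 48.51)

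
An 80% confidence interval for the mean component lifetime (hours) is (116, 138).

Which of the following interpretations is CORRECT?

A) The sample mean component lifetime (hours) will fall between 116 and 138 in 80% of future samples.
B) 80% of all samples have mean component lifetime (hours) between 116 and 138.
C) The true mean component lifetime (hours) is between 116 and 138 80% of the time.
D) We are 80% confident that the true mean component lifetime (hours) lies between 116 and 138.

A confidence interval represents our confidence in the procedure, not a probability statement about the parameter.

Key concept: If we repeated this sampling process many times and computed an 80% CI each time, about 80% of those intervals would contain the true population parameter.

For this specific interval (116, 138):
- Midpoint (point estimate): 127
- Margin of error: 11

The correct interpretation is the one stating confidence that the true parameter lies in the interval — option D.

D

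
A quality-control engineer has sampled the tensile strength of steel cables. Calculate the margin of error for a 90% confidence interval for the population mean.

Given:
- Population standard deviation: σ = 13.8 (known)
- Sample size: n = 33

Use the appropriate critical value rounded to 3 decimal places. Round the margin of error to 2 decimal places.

The population standard deviation σ is known, so use the z-interval margin of error formula.

For 90% confidence, z* = 1.645 (from standard normal table)

Margin of error formula for z-interval: E = z* × σ/√n

E = 1.645 × 13.8/√33
  = 1.645 × 2.402272
  = 3.9517

Rounded to 2 decimal places:

3.95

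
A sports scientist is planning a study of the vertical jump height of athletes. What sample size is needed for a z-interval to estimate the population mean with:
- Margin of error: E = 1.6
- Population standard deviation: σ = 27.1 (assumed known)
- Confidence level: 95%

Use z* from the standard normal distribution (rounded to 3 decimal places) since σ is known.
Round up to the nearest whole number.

Using z* since population σ is known (z-interval formula).

For 95% confidence, z* = 1.96 (from standard normal table)

Sample size formula for z-interval: n = (z*σ/E)²

n = (1.96 × 27.1 / 1.6)²
  = (33.197500)²
  = 1102.0740

Round up to the nearest whole number: n = 1103

1103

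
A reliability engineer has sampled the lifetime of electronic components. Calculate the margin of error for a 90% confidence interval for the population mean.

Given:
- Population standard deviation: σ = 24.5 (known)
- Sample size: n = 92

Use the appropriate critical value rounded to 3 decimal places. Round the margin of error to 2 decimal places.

The population standard deviation σ is known, so use the z-interval margin of error formula.

For 90% confidence, z* = 1.645 (from standard normal table)

Margin of error formula for z-interval: E = z* × σ/√n

E = 1.645 × 24.5/√92
  = 1.645 × 2.554302
  = 4.2018

Rounded to 2 decimal places:

4.20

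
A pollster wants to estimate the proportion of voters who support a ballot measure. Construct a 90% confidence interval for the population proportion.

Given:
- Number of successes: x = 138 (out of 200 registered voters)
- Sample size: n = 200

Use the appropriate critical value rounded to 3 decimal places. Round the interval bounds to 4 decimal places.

Sample proportion: p̂ = 138/200 = 0.690000

Check conditions for normal approximation:
  np̂ = 138 ≥ 10 ✓
  n(1-p̂) = 62 ≥ 10 ✓

The sample is large enough, so use a z-interval (normal approximation) for the proportion.

For 90% confidence, z* = 1.645 (from standard normal table)

Standard error: SE = √(p̂(1-p̂)/n) = √(0.690000×0.310000/200) = 0.03270321

Margin of error: E = z* × SE = 1.645 × 0.03270321 = 0.053797

Z-interval: p̂ ± E = 0.690000 ± 0.053797 = (0.636203, 0.743797)

Rounded to 4 decimal places:

(0.6362, 0.7438)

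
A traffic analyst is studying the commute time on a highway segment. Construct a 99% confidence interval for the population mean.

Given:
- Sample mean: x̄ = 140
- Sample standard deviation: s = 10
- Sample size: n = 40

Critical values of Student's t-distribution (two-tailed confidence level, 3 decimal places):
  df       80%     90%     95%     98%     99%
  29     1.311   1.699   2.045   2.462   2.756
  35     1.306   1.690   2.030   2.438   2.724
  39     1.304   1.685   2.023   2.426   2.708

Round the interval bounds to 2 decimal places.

The population standard deviation σ is unknown (only the sample standard deviation s is given), so use a t-interval with df = n - 1 = 40 - 1 = 39.

For 99% confidence with df = 39, t* = 2.708 (from t-table)

Standard error: SE = s/√n = 10/√40 = 1.581139

Margin of error: E = t* × SE = 2.708 × 1.581139 = 4.2817

T-interval: x̄ ± E = 140 ± 4.2817 = (135.7183, 144.2817)

Rounded to 2 decimal places:

(135.72, 144.28)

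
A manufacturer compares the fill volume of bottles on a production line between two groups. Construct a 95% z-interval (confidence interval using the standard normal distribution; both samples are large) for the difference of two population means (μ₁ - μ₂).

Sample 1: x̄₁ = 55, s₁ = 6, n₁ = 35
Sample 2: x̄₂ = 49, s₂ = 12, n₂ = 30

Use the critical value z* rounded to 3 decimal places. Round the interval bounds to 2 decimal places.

Both samples are large (n₁ = 35 ≥ 30, n₂ = 30 ≥ 30), so a z-interval for the difference of means applies.

Point estimate: x̄₁ - x̄₂ = 55 - 49 = 6

Standard error: SE = √(s₁²/n₁ + s₂²/n₂)
= √(6²/35 + 12²/30)
= √(1.028571 + 4.800000)
= 2.414243

For 95% confidence, z* = 1.96 (from standard normal table)
Margin of error: E = z* × SE = 1.96 × 2.414243 = 4.7319

Z-interval: (x̄₁ - x̄₂) ± E = 6 ± 4.7319 = (1.2681, 10.7319)

Rounded to 2 decimal places:

(1.27, 10.73)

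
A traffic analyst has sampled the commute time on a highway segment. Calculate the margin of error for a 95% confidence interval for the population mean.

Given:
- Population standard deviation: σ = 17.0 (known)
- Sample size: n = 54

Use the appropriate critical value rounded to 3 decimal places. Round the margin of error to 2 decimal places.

The population standard deviation σ is known, so use the z-interval margin of error formula.

For 95% confidence, z* = 1.96 (from standard normal table)

Margin of error formula for z-interval: E = z* × σ/√n

E = 1.96 × 17.0/√54
  = 1.96 × 2.313407
  = 4.5343

Rounded to 2 decimal places:

4.53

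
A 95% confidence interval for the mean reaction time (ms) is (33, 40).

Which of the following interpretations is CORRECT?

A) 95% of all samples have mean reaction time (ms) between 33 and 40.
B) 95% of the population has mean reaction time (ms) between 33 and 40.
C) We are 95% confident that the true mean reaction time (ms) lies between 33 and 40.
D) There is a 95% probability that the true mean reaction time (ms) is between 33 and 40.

A confidence interval represents our confidence in the procedure, not a probability statement about the parameter.

Key concept: If we repeated this sampling process many times and computed a 95% CI each time, about 95% of those intervals would contain the true population parameter.

For this specific interval (33, 40):
- Midpoint (point estimate): 36.5
- Margin of error: 3.5

The correct interpretation is the one stating confidence that the true parameter lies in the interval — option C.

C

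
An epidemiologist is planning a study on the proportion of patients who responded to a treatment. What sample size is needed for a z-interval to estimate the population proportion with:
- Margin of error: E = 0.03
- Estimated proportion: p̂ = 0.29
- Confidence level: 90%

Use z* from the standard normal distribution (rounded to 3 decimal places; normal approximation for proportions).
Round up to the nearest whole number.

Using z* for proportion z-interval (normal approximation).

For 90% confidence, z* = 1.645 (from standard normal table)

Sample size formula for proportion z-interval: n = z*²p̂(1-p̂)/E²

n = 1.645² × 0.29 × 0.71 / 0.03²
  = 2.706025 × 0.2059 / 0.0009
  = 619.0784

Round up to the nearest whole number: n = 620

620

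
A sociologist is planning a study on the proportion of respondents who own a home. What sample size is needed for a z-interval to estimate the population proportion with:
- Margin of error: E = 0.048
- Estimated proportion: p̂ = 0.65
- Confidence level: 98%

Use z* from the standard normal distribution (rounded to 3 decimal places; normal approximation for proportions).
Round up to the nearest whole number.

Using z* for proportion z-interval (normal approximation).

For 98% confidence, z* = 2.326 (from standard normal table)

Sample size formula for proportion z-interval: n = z*²p̂(1-p̂)/E²

n = 2.326² × 0.65 × 0.35 / 0.048²
  = 5.410276 × 0.2275 / 0.002304
  = 534.2178

Round up to the nearest whole number: n = 535

535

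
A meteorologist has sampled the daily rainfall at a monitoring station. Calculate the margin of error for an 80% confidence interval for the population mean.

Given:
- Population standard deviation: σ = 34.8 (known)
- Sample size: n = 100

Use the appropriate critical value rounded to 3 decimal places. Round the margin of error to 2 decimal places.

The population standard deviation σ is known, so use the z-interval margin of error formula.

For 80% confidence, z* = 1.282 (from standard normal table)

Margin of error formula for z-interval: E = z* × σ/√n

E = 1.282 × 34.8/√100
  = 1.282 × 3.480000
  = 4.4614

Rounded to 2 decimal places:

4.46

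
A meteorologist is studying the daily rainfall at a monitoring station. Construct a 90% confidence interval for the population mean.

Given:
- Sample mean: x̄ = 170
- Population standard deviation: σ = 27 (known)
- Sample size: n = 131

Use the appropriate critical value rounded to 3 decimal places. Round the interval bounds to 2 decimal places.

The population standard deviation σ is known, so use a z-interval (standard normal critical value).

For 90% confidence, z* = 1.645 (from standard normal table)

Standard error: SE = σ/√n = 27/√131 = 2.359001

Margin of error: E = z* × SE = 1.645 × 2.359001 = 3.8806

Z-interval: x̄ ± E = 170 ± 3.8806 = (166.1194, 173.8806)

Rounded to 2 decimal places:

(166.12, 173.88)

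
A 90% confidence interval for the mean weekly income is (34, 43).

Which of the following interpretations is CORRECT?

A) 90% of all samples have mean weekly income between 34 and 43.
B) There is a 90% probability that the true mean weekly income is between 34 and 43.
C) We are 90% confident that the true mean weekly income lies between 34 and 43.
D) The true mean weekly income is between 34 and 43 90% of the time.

A confidence interval represents our confidence in the procedure, not a probability statement about the parameter.

Key concept: If we repeated this sampling process many times and computed a 90% CI each time, about 90% of those intervals would contain the true population parameter.

For this specific interval (34, 43):
- Midpoint (point estimate): 38.5
- Margin of error: 4.5

The correct interpretation is the one stating confidence that the true parameter lies in the interval — option C.

C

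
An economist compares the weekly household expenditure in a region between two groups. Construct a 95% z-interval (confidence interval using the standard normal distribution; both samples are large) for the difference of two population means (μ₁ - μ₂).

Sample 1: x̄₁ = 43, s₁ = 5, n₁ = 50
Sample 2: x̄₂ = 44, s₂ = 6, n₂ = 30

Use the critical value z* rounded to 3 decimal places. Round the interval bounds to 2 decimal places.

Both samples are large (n₁ = 50 ≥ 30, n₂ = 30 ≥ 30), so a z-interval for the difference of means applies.

Point estimate: x̄₁ - x̄₂ = 43 - 44 = -1

Standard error: SE = √(s₁²/n₁ + s₂²/n₂)
= √(5²/50 + 6²/30)
= √(0.500000 + 1.200000)
= 1.303840

For 95% confidence, z* = 1.96 (from standard normal table)
Margin of error: E = z* × SE = 1.96 × 1.303840 = 2.5555

Z-interval: (x̄₁ - x̄₂) ± E = -1 ± 2.5555 = (-3.5555, 1.5555)

Rounded to 2 decimal places:

(-3.56, 1.56)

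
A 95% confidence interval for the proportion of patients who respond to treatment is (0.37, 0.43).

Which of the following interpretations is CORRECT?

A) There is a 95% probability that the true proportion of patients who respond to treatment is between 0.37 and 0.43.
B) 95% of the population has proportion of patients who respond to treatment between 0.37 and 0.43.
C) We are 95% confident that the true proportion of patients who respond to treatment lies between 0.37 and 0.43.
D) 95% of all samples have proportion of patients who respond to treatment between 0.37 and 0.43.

A confidence interval represents our confidence in the procedure, not a probability statement about the parameter.

Key concept: If we repeated this sampling process many times and computed a 95% CI each time, about 95% of those intervals would contain the true population parameter.

For this specific interval (0.37, 0.43):
- Midpoint (point estimate): 0.4
- Margin of error: 0.03

The correct interpretation is the one stating confidence that the true parameter lies in the interval — option C.

C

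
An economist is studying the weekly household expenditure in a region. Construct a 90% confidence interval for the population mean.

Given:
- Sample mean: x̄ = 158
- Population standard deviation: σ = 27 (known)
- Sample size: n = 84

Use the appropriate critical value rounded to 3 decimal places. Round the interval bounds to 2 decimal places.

The population standard deviation σ is known, so use a z-interval (standard normal critical value).

For 90% confidence, z* = 1.645 (from standard normal table)

Standard error: SE = σ/√n = 27/√84 = 2.945942

Margin of error: E = z* × SE = 1.645 × 2.945942 = 4.8461

Z-interval: x̄ ± E = 158 ± 4.8461 = (153.1539, 162.8461)

Rounded to 2 decimal places:

(153.15, 162.85)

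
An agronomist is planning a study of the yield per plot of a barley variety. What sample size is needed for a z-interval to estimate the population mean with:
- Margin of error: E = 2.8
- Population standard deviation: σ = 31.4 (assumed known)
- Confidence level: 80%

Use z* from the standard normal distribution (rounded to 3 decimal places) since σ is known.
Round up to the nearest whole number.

Using z* since population σ is known (z-interval formula).

For 80% confidence, z* = 1.282 (from standard normal table)

Sample size formula for z-interval: n = (z*σ/E)²

n = (1.282 × 31.4 / 2.8)²
  = (14.376714)²
  = 206.6899

Round up to the nearest whole number: n = 207

207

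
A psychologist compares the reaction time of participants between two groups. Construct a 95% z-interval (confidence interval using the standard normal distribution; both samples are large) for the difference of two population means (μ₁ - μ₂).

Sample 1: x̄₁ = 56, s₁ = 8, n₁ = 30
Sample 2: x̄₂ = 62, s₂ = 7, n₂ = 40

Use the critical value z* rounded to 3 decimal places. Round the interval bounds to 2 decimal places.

Both samples are large (n₁ = 30 ≥ 30, n₂ = 40 ≥ 30), so a z-interval for the difference of means applies.

Point estimate: x̄₁ - x̄₂ = 56 - 62 = -6

Standard error: SE = √(s₁²/n₁ + s₂²/n₂)
= √(8²/30 + 7²/40)
= √(2.133333 + 1.225000)
= 1.832576

For 95% confidence, z* = 1.96 (from standard normal table)
Margin of error: E = z* × SE = 1.96 × 1.832576 = 3.5918

Z-interval: (x̄₁ - x̄₂) ± E = -6 ± 3.5918 = (-9.5918, -2.4082)

Rounded to 2 decimal places:

(-9.59, -2.41)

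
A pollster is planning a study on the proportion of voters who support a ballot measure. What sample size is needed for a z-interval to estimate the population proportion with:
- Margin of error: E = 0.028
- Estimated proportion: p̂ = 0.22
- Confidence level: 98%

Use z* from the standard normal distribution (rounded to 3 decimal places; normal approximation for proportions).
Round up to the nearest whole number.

Using z* for proportion z-interval (normal approximation).

For 98% confidence, z* = 2.326 (from standard normal table)

Sample size formula for proportion z-interval: n = z*²p̂(1-p̂)/E²

n = 2.326² × 0.22 × 0.78 / 0.028²
  = 5.410276 × 0.1716 / 0.000784
  = 1184.1880

Round up to the nearest whole number: n = 1185

1185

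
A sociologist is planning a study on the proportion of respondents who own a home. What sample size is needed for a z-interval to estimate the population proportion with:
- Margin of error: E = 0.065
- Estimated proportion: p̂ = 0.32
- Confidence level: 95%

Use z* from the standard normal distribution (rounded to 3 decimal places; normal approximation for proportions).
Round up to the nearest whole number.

Using z* for proportion z-interval (normal approximation).

For 95% confidence, z* = 1.96 (from standard normal table)

Sample size formula for proportion z-interval: n = z*²p̂(1-p̂)/E²

n = 1.96² × 0.32 × 0.68 / 0.065²
  = 3.8416 × 0.2176 / 0.004225
  = 197.8538

Round up to the nearest whole number: n = 198

198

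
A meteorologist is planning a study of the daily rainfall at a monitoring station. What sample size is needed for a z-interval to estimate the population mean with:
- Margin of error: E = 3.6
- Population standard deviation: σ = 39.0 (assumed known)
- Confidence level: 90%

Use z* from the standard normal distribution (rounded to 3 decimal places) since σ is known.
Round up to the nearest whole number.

Using z* since population σ is known (z-interval formula).

For 90% confidence, z* = 1.645 (from standard normal table)

Sample size formula for z-interval: n = (z*σ/E)²

n = (1.645 × 39.0 / 3.6)²
  = (17.820833)²
  = 317.5821

Round up to the nearest whole number: n = 318

318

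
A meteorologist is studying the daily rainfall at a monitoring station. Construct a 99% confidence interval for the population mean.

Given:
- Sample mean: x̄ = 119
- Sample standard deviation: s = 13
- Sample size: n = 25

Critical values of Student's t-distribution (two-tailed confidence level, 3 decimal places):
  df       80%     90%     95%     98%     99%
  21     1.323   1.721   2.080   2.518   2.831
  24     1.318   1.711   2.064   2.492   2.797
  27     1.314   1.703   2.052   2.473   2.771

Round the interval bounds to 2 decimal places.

The population standard deviation σ is unknown (only the sample standard deviation s is given), so use a t-interval with df = n - 1 = 25 - 1 = 24.

For 99% confidence with df = 24, t* = 2.797 (from t-table)

Standard error: SE = s/√n = 13/√25 = 2.600000

Margin of error: E = t* × SE = 2.797 × 2.600000 = 7.2722

T-interval: x̄ ± E = 119 ± 7.2722 = (111.7278, 126.2722)

Rounded to 2 decimal places:

(111.73, 126.27)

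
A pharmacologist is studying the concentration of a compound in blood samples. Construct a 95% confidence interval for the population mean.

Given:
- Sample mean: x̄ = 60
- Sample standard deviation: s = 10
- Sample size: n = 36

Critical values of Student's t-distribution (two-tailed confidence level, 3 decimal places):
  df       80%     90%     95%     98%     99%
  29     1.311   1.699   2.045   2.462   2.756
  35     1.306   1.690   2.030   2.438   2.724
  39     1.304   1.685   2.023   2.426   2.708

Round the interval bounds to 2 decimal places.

The population standard deviation σ is unknown (only the sample standard deviation s is given), so use a t-interval with df = n - 1 = 36 - 1 = 35.

For 95% confidence with df = 35, t* = 2.030 (from t-table)

Standard error: SE = s/√n = 10/√36 = 1.666667

Margin of error: E = t* × SE = 2.030 × 1.666667 = 3.3833

T-interval: x̄ ± E = 60 ± 3.3833 = (56.6167, 63.3833)

Rounded to 2 decimal places:

(56.62, 63.38)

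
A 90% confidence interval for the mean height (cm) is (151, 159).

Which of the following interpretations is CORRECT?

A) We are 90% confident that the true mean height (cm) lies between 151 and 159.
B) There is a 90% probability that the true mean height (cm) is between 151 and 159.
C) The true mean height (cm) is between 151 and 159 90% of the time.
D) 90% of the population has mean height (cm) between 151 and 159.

A confidence interval represents our confidence in the procedure, not a probability statement about the parameter.

Key concept: If we repeated this sampling process many times and computed a 90% CI each time, about 90% of those intervals would contain the true population parameter.

For this specific interval (151, 159):
- Midpoint (point estimate): 155
- Margin of error: 4

The correct interpretation is the one stating confidence that the true parameter lies in the interval — option A.

A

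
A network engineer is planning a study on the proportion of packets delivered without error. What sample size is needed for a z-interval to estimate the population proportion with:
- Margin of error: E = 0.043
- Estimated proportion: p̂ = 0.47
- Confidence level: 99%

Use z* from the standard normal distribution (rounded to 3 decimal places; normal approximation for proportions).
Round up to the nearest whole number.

Using z* for proportion z-interval (normal approximation).

For 99% confidence, z* = 2.576 (from standard normal table)

Sample size formula for proportion z-interval: n = z*²p̂(1-p̂)/E²

n = 2.576² × 0.47 × 0.53 / 0.043²
  = 6.635776 × 0.2491 / 0.001849
  = 893.9815

Round up to the nearest whole number: n = 894

894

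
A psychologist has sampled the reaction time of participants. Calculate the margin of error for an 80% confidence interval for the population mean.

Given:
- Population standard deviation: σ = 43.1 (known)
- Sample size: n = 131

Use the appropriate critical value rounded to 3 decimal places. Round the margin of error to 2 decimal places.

The population standard deviation σ is known, so use the z-interval margin of error formula.

For 80% confidence, z* = 1.282 (from standard normal table)

Margin of error formula for z-interval: E = z* × σ/√n

E = 1.282 × 43.1/√131
  = 1.282 × 3.765664
  = 4.8276

Rounded to 2 decimal places:

4.83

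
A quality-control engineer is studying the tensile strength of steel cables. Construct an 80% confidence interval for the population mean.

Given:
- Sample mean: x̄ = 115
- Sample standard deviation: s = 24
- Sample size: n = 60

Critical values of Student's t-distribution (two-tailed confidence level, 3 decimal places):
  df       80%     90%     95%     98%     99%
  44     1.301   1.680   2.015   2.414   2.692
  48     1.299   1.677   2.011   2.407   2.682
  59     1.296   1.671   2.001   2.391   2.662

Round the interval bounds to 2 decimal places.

The population standard deviation σ is unknown (only the sample standard deviation s is given), so use a t-interval with df = n - 1 = 60 - 1 = 59.

For 80% confidence with df = 59, t* = 1.296 (from t-table)

Standard error: SE = s/√n = 24/√60 = 3.098387

Margin of error: E = t* × SE = 1.296 × 3.098387 = 4.0155

T-interval: x̄ ± E = 115 ± 4.0155 = (110.9845, 119.0155)

Rounded to 2 decimal places:

(110.98, 119.02)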